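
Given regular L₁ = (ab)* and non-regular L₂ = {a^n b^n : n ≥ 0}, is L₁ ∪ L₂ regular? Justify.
No — L₁ ∪ L₂ is not regular.

Let U = (ab)* ∪ {a^n b^n}. If U were regular, then U ∩ aa*bb* would be regular (closure under intersection with a regular language). But (ab)* ∩ aa*bb* = {ab} and {a^n b^n} ∩ aa*bb* = {a^n b^n : n ≥ 1}, so U ∩ aa*bb* = {a^n b^n : n ≥ 1}, which is not regular. Hence U is not regular.

Note that the bare facts "L₁ regular, L₂ non-regular" do not settle the question by themselves: the closure of regular languages under ∪, ∩, complement and difference applies only when BOTH operands are regular. With a non-regular operand the result can come out regular or non-regular depending on the specific languages, so one has to work out L₁ ∪ L₂ for this particular pair, as above.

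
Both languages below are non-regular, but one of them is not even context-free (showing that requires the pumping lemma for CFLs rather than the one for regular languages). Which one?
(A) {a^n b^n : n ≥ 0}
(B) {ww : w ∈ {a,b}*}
(B) {ww : w ∈ {a,b}*}

(B) {ww : w ∈ {a,b}*} requires the CFL pumping lemma.

- {a^n b^n : n ≥ 0} is context-free (but not regular)
  • Can be shown non-regular with the regular pumping lemma
  • After pumping, the number of a's and b's become unequal

- {ww : w ∈ {a,b}*} is NOT context-free
  • Requires the CFL pumping lemma to prove
  • Even a PDA cannot compare two arbitrary halves symbol by symbol; CFL pumping on a^p b^p a^p b^p fails

The CFL pumping lemma is "stronger" in that it can prove non-membership
in the larger class of context-free languages.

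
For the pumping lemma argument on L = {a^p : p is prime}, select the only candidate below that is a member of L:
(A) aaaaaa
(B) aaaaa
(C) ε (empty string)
(B) aaaaa

The pumping lemma is applied to a string s that lies in L, so first check membership of each option:
- (A) aaaaaa has length 6 = 2 × 3, which is not prime, so it is not in L ✗
- (B) aaaaa has length 5, which is prime, so it is in L ✓
- (C) ε has length 0, which is not prime, so it is not in L ✗

Only (B) aaaaa is in L, so it is the only candidate that could play the role of s.
(In a complete proof one picks s in terms of the pumping length p so that |s| ≥ p is guaranteed; a fixed string like aaaaa illustrates the shape of such an s.)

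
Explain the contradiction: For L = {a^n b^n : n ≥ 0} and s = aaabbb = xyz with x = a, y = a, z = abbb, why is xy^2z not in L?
xy²z = aaaabbb ∉ L

Pumping with i = 2 replaces y = a by y² = aa:
- Original: s = xyz = aaabbb; aaabbb = a^3 b^3 has equal counts (3 = 3), so it is in L
- Pumped: xy²z = a · aa · abbb = aaaabbb
- aaaabbb has 4 a's and 3 b's; 4 ≠ 3, so it is not in L

The pumping lemma would require xy²z ∈ L, so this decomposition yields a contradiction.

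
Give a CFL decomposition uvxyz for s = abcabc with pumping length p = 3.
u='ab', v='c', x='a', y='b', z='c'

For s = abcabc with pumping length p = 3:

One valid decomposition:
- u = 'ab'
- v = 'c'
- x = 'a'
- y = 'b'
- z = 'c'

Verification:
- uvxyz = 'ab' + 'c' + 'a' + 'b' + 'c' = abcabc ✓
- |vxy| = |'cab'| = 3 ≤ 3 ✓
- |vy| = |'cb'| = 2 > 0 ✓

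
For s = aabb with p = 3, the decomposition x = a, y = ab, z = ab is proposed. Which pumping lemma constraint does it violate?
Violated: xyz = s

The decomposition x = a, y = ab, z = ab for s = aabb with p = 3
violates the constraint: xyz = s

xyz = 'a' + 'ab' + 'ab' = 'aabab' ≠ 'aabb' = s. The decomposition doesn't reconstruct s.

Pumping lemma constraints:
1. xyz = s (decomposition is valid)
2. |xy| ≤ p
3. |y| > 0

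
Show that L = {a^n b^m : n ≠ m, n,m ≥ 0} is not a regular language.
Assume for contradiction that L is regular, and let p ≥ 1 be the pumping length given by the pumping lemma.
Choose s = a^p b^(p + p!). Then s ∈ L because p ≠ p + p! (as p! ≥ 1), and |s| ≥ p.
By the pumping lemma, s = xyz for some x, y, z with |xy| ≤ p, |y| ≥ 1, and xy^i z ∈ L for every i ≥ 0.
Since |xy| ≤ p and the first p symbols of s are all a's, y = a^k for some k with 1 ≤ k ≤ p.
For every i ≥ 0, xy^i z = a^(p + (i − 1)k) b^(p + p!).

Because 1 ≤ k ≤ p, k divides p!. Let t = p!/k (a positive integer) and take i = t + 1.
Then the number of a's is p + tk = p + p!, which equals the number of b's.
So xy^(t+1) z = a^(p + p!) b^(p + p!) has equally many a's and b's and is NOT in L.

This contradicts the pumping lemma, which requires xy^i z ∈ L for all i ≥ 0.
Hence L = {a^n b^m : n ≠ m, n,m ≥ 0} is not regular. ∎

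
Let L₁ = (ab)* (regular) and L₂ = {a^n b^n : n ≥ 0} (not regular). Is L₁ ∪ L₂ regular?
No — L₁ ∪ L₂ is not regular.

Let U = (ab)* ∪ {a^n b^n}. If U were regular, then U ∩ aa*bb* would be regular (closure under intersection with a regular language). But (ab)* ∩ aa*bb* = {ab} and {a^n b^n} ∩ aa*bb* = {a^n b^n : n ≥ 1}, so U ∩ aa*bb* = {a^n b^n : n ≥ 1}, which is not regular. Hence U is not regular.

Note that the bare facts "L₁ regular, L₂ non-regular" do not settle the question by themselves: the closure of regular languages under ∪, ∩, complement and difference applies only when BOTH operands are regular. With a non-regular operand the result can come out regular or non-regular depending on the specific languages, so one has to work out L₁ ∪ L₂ for this particular pair, as above.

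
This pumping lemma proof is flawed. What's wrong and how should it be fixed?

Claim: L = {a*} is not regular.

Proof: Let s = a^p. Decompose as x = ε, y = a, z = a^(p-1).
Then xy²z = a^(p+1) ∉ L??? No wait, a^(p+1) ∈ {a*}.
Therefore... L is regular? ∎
Error: The proof attempts to show a*  is not regular, but a* IS regular!

Correction: a* is a regular language (recognized by a simple DFA with one accepting state and self-loop on 'a'). The pumping lemma can only prove non-regularity, not regularity. For regular languages, pumping always works.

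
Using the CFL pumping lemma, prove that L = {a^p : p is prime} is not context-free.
Assume for contradiction that L is context-free, and let p ≥ 1 be the pumping length given by the pumping lemma for CFLs.
Choose a prime q with q ≥ p and let s = a^q. Then s ∈ L and |s| = q ≥ p.
By the CFL pumping lemma, s = uvxyz for some u, v, x, y, z with |vxy| ≤ p, |vy| ≥ 1, and uv^i xy^i z ∈ L for every i ≥ 0.
All symbols are a's, so only lengths matter: let k = |vy|, with 1 ≤ k ≤ p. Then |uv^i xy^i z| = q + (i − 1)k.

Take i = q + 1: the length is q + qk = q(k + 1).
Both factors satisfy q ≥ 2 and k + 1 ≥ 2, so q(k + 1) is composite and uv^(q+1) xy^(q+1) z ∉ L.

This contradicts the CFL pumping lemma, which requires uv^i xy^i z ∈ L for all i ≥ 0.
Hence L = {a^p : p is prime} is not context-free. ∎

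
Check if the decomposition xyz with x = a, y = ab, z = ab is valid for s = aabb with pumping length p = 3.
Violated: xyz = s

The decomposition x = a, y = ab, z = ab for s = aabb with p = 3
violates the constraint: xyz = s

xyz = 'a' + 'ab' + 'ab' = 'aabab' ≠ 'aabb' = s. The decomposition doesn't reconstruct s.

Pumping lemma constraints:
1. xyz = s (decomposition is valid)
2. |xy| ≤ p
3. |y| > 0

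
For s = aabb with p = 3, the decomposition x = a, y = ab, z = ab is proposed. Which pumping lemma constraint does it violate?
Violated: xyz = s

The decomposition x = a, y = ab, z = ab for s = aabb with p = 3
violates the constraint: xyz = s

xyz = 'a' + 'ab' + 'ab' = 'aabab' ≠ 'aabb' = s. The decomposition doesn't reconstruct s.

Pumping lemma constraints:
1. xyz = s (decomposition is valid)
2. |xy| ≤ p
3. |y| > 0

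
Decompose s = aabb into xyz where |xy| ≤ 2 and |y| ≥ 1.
x = '', y = 'a', z = 'abb'

For s = aabb and p = 2, one valid decomposition is:
- x = '' (length 0)
- y = 'a' (length 1)
- z = 'abb' (length 3)

Verification:
- xyz = '' + 'a' + 'abb' = aabb ✓
- |xy| = 1 ≤ 2 ✓
- |y| = 1 > 0 ✓

All pumping lemma constraints are satisfied.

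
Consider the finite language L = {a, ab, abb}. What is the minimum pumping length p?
p = 4

For a finite language L, the pumping lemma holds vacuously if p > max|s| for s ∈ L.

The longest string in L = {a, ab, abb} has length 3.
If p = 4, then no string s ∈ L has |s| ≥ p, so the condition is vacuously true.

The minimum pumping length is p = 4.

Why no smaller p works: for any p ≤ 3, the longest string s ∈ L has |s| = 3 ≥ p, so it would
have to be pumpable; but pumping up (i = 2, 3, ...) produces ever longer strings, which cannot all lie in the
finite language L. So the pumping property fails for every p ≤ 3.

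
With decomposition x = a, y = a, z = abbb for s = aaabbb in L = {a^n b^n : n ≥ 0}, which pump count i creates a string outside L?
i = 3

xy³z = a · aaa · abbb = aaaaabbb; aaaaabbb has 5 a's and 3 b's; 5 ≠ 3, so it is not in L.
(Other choices also work, e.g. i = 0, 2; only i = 1 is guaranteed to stay in L since xy¹z = s.)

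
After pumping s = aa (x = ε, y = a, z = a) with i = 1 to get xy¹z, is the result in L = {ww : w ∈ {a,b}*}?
Yes

xy¹z = ε · a · a = aa.
aa splits into halves a · a, which are equal, so it is in L (w = a).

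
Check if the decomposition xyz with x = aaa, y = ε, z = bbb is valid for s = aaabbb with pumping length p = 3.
Violated: |y| > 0

The decomposition x = aaa, y = ε, z = bbb for s = aaabbb with p = 3
violates the constraint: |y| > 0

|y| = 0, but the pumping lemma requires |y| > 0 (y must be non-empty).

Pumping lemma constraints:
1. xyz = s (decomposition is valid)
2. |xy| ≤ p
3. |y| > 0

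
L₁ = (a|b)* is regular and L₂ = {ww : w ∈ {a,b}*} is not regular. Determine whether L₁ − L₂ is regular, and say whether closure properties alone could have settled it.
No — L₁ − L₂ is not regular.

L₁ − L₂ is the complement of {ww} within {a,b}*. If it were regular, its complement {ww} would be regular as well (regular languages are closed under complement) — contradiction. So L₁ − L₂ is not regular.

Note that the bare facts "L₁ regular, L₂ non-regular" do not settle the question by themselves: the closure of regular languages under ∪, ∩, complement and difference applies only when BOTH operands are regular. With a non-regular operand the result can come out regular or non-regular depending on the specific languages, so one has to work out L₁ − L₂ for this particular pair, as above.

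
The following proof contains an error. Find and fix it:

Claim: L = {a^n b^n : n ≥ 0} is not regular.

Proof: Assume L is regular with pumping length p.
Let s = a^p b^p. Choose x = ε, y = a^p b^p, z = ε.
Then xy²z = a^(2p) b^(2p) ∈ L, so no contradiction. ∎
Error: The decomposition violates |xy| ≤ p. With y = a^p b^p, |xy| = |y| = 2p > p. (The proof also miscomputes xy²z, which would be a^p b^p a^p b^p rather than a^(2p) b^(2p), and it wrongly treats one harmless decomposition as settling the matter — the prover does not get to choose the decomposition.)

Correction: The pumping lemma requires |xy| ≤ p, and the argument must handle every decomposition satisfying |xy| ≤ p, |y| ≥ 1. Since s starts with p a's, any such y consists only of a's, say y = a^k with k ≥ 1. Then xy²z = a^(p+k) b^p has unequal numbers of a's and b's, so xy²z ∉ L — the required contradiction.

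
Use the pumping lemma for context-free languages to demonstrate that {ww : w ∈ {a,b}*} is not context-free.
Assume for contradiction that L is context-free, and let p ≥ 1 be the pumping length given by the pumping lemma for CFLs.
Choose s = a^p b^p a^p b^p. Then s ∈ L (take w = a^p b^p) and |s| = 4p ≥ p.
By the CFL pumping lemma, s = uvxyz for some u, v, x, y, z with |vxy| ≤ p, |vy| ≥ 1, and uv^i xy^i z ∈ L for every i ≥ 0.

Write s as four blocks A₁ B₁ A₂ B₂ with A₁ = A₂ = a^p and B₁ = B₂ = b^p. Since |vxy| ≤ p, the window vxy lies inside at most two adjacent blocks. Take i = 0 and let t = uxz, so |t| = 4p − |vy| with 1 ≤ |vy| ≤ p. If |t| is odd, t ∉ L immediately, so assume |vy| is even (hence |vy| ≥ 2) and |t|/2 = 2p − |vy|/2, which satisfies p ≤ |t|/2 ≤ 2p − 1.

Case 1 (vxy inside A₁B₁): t = a^(p−j) b^(p−l) a^p b^p with j + l = |vy|. The second half of t has length < 2p, so it is a suffix of the trailing a^p b^p and ends in b; the first half is a^(p−j) b^(p−l) a^((j+l)/2), which ends in a because (j+l)/2 ≥ 1. The halves differ, so t ∉ L.

Case 2 (vxy inside B₁A₂, straddling the middle): t = a^p b^(p−j) a^(p−l) b^p with j + l = |vy|. If t = ww, then w is a prefix of t of length ≥ p, so w begins with a^p; and w is a suffix of t of length ≥ p, so w ends with b^p. That forces |w| ≥ 2p, contradicting |w| = |t|/2 ≤ 2p − 1. So t ∉ L.

Case 3 (vxy inside A₂B₂): t = a^p b^p a^(p−j) b^(p−l) with j + l = |vy|. The first half of t is a prefix of a^p b^p, so it begins with a; the second half is b^((j+l)/2) a^(p−j) b^(p−l), which begins with b. The halves differ, so t ∉ L.

In every case uv⁰xy⁰z = uxz ∉ L.

This contradicts the CFL pumping lemma, which requires uv^i xy^i z ∈ L for all i ≥ 0.
Hence L = {ww : w ∈ {a,b}*} is not context-free. ∎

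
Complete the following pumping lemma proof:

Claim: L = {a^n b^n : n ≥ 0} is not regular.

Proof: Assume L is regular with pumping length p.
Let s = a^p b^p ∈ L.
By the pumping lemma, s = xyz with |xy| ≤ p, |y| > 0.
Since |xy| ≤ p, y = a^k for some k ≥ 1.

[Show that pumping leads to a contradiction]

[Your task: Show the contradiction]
Consider xy²z = a^(p+k) b^p.

Since k ≥ 1, we have p + k > p.
So xy²z has more a's than b's: (p+k) a's vs p b's.
This means xy²z ∉ L because a^n b^n requires equal counts.

This contradicts the pumping lemma which states xy²z ∈ L.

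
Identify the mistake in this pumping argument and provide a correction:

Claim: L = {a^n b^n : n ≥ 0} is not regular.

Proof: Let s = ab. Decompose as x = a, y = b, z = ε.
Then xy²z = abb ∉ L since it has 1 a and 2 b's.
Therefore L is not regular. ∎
Error: The string s = ab might be shorter than the pumping length p.

Correction: Choose s = a^p b^p to ensure |s| ≥ p. Also, the decomposition is wrong: with |xy| ≤ p, y cannot include b's when s starts with p a's.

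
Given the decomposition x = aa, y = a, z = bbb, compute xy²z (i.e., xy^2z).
aaaabbb

Given x = 'aa', y = 'a', z = 'bbb' and i = 2:

xy^2z = x + y·y·...·y (2 times) + z
       = 'aa' + 'a'^2 + 'bbb'
       = 'aa' + 'aa' + 'bbb'
       = 'aaaabbb'

The pumped string is 'aaaabbb' with length 7.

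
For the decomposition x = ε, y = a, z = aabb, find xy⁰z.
aabb

Given x = '', y = 'a', z = 'aabb' and i = 0:

xy^0z = x + y·y·...·y (0 times) + z
       = '' + 'a'^0 + 'aabb'
       = '' + '' + 'aabb'
       = 'aabb'

The pumped string is 'aabb' with length 4.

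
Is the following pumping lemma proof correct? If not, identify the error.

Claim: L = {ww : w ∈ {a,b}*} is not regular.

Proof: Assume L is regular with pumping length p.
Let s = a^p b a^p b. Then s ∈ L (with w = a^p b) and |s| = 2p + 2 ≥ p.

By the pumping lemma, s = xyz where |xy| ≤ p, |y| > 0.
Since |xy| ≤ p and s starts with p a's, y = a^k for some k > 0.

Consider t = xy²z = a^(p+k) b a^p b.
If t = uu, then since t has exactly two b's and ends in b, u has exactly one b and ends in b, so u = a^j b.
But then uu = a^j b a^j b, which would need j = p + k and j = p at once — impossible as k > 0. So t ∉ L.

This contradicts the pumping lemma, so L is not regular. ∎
The proof is correct.

This proof is valid because:
1. s = a^p b a^p b is in L and is chosen in terms of p, so |s| ≥ p holds for every p
2. The decomposition analysis is correct: |xy| ≤ p forces y to lie inside the leading a's
3. The contradiction is valid: the argument shows a^(p+k) b a^p b cannot be split into two equal halves
4. The conclusion follows logically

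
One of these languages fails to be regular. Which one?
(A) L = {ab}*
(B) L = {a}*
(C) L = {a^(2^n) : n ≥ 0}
(C) {a^(2^n) : n ≥ 0}

(C) L = {a^(2^n) : n ≥ 0} is NOT regular.

The pumping lemma can be used to prove this:
After pumping, length is no longer a power of 2

The other languages are regular because they can be recognized by finite automata.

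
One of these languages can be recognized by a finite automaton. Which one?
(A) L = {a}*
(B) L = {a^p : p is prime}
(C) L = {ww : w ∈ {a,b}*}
(A) {a}*

(A) L = {a}* is regular.

This can be recognized by a finite automaton (DFA/NFA).
Regular expressions like {a}* define regular languages.

The other choices are not regular:
- {ww : w ∈ {a,b}*}: After pumping, the two halves no longer match
- {a^p : p is prime}: After pumping, the length becomes composite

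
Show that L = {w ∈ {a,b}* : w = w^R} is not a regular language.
Assume for contradiction that L is regular, and let p ≥ 1 be the pumping length given by the pumping lemma.
Choose s = a^p b a^p. Then s ∈ L (it reads the same in both directions) and |s| = 2p + 1 ≥ p.
By the pumping lemma, s = xyz for some x, y, z with |xy| ≤ p, |y| ≥ 1, and xy^i z ∈ L for every i ≥ 0.
Since |xy| ≤ p and the first p symbols of s are all a's, y = a^k for some k with 1 ≤ k ≤ p.

Take i = 0: xy⁰z = a^(p − k) b a^p.
Its reversal is a^p b a^(p − k). These differ because the block of a's before the unique b has length p − k in one and p in the other, and p − k ≠ p since k ≥ 1. So xy⁰z is not a palindrome, i.e. xy⁰z ∉ L.

This contradicts the pumping lemma, which requires xy^i z ∈ L for all i ≥ 0.
Hence L = {w ∈ {a,b}* : w = w^R} is not regular. ∎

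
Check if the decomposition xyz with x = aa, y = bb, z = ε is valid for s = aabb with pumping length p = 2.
Violated: |xy| ≤ p

The decomposition x = aa, y = bb, z = ε for s = aabb with p = 2
violates the constraint: |xy| ≤ p

|xy| = |aabb| = 4 > 2 = p. The decomposition puts too many characters in xy.

Pumping lemma constraints:
1. xyz = s (decomposition is valid)
2. |xy| ≤ p
3. |y| > 0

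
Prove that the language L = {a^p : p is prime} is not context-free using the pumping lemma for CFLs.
Assume for contradiction that L is context-free, and let p ≥ 1 be the pumping length given by the pumping lemma for CFLs.
Choose a prime q with q ≥ p and let s = a^q. Then s ∈ L and |s| = q ≥ p.
By the CFL pumping lemma, s = uvxyz for some u, v, x, y, z with |vxy| ≤ p, |vy| ≥ 1, and uv^i xy^i z ∈ L for every i ≥ 0.
All symbols are a's, so only lengths matter: let k = |vy|, with 1 ≤ k ≤ p. Then |uv^i xy^i z| = q + (i − 1)k.

Take i = q + 1: the length is q + qk = q(k + 1).
Both factors satisfy q ≥ 2 and k + 1 ≥ 2, so q(k + 1) is composite and uv^(q+1) xy^(q+1) z ∉ L.

This contradicts the CFL pumping lemma, which requires uv^i xy^i z ∈ L for all i ≥ 0.
Hence L = {a^p : p is prime} is not context-free. ∎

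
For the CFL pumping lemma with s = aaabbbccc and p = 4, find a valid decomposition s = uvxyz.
u='aa', v='a', x='bb', y='b', z='ccc'

For s = aaabbbccc with pumping length p = 4:

One valid decomposition:
- u = 'aa'
- v = 'a'
- x = 'bb'
- y = 'b'
- z = 'ccc'

Verification:
- uvxyz = 'aa' + 'a' + 'bb' + 'b' + 'ccc' = aaabbbccc ✓
- |vxy| = |'abbb'| = 4 ≤ 4 ✓
- |vy| = |'ab'| = 2 > 0 ✓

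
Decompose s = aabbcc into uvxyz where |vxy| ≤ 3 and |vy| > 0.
u='aa', v='b', x='b', y='c', z='c'

For s = aabbcc with pumping length p = 3:

One valid decomposition:
- u = 'aa'
- v = 'b'
- x = 'b'
- y = 'c'
- z = 'c'

Verification:
- uvxyz = 'aa' + 'b' + 'b' + 'c' + 'c' = aabbcc ✓
- |vxy| = |'bbc'| = 3 ≤ 3 ✓
- |vy| = |'bc'| = 2 > 0 ✓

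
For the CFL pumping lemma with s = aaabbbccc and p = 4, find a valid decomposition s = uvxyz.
u='aa', v='a', x='bb', y='b', z='ccc'

For s = aaabbbccc with pumping length p = 4:

One valid decomposition:
- u = 'aa'
- v = 'a'
- x = 'bb'
- y = 'b'
- z = 'ccc'

Verification:
- uvxyz = 'aa' + 'a' + 'bb' + 'b' + 'ccc' = aaabbbccc ✓
- |vxy| = |'abbb'| = 4 ≤ 4 ✓
- |vy| = |'ab'| = 2 > 0 ✓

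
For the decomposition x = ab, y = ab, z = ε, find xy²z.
ababab

Given x = 'ab', y = 'ab', z = '' and i = 2:

xy^2z = x + y·y·...·y (2 times) + z
       = 'ab' + 'ab'^2 + ''
       = 'ab' + 'abab' + ''
       = 'ababab'

The pumped string is 'ababab' with length 6.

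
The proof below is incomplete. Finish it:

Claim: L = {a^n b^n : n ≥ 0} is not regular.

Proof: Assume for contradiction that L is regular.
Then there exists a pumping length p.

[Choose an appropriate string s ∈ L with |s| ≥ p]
s = a^p b^p

This string is in L (has equal a's and b's) and has length 2p ≥ p.
Any decomposition xyz with |xy| ≤ p means y consists only of a's,
so pumping will unbalance the counts.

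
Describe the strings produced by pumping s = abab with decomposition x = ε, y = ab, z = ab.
{xy^i z : i ≥ 0} = {(ab)^(i+1) : i ≥ 0} = {ab, abab, ababab, ...}

With x = ε, y = ab, z = ab: Pumping 'ab' gives strings of alternating a's and b's.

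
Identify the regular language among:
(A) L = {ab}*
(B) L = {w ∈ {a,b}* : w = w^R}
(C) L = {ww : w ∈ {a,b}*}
(A) {ab}*

(A) L = {ab}* is regular.

This can be recognized by a finite automaton (DFA/NFA).
Regular expressions like {ab}* define regular languages.

The other choices are not regular:
- {ww : w ∈ {a,b}*}: After pumping, the two halves no longer match
- {w ∈ {a,b}* : w = w^R}: After pumping, the string is no longer symmetric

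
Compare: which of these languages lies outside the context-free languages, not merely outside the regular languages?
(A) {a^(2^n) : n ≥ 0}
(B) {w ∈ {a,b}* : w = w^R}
(A) {a^(2^n) : n ≥ 0}

(A) {a^(2^n) : n ≥ 0} requires the CFL pumping lemma.

- {w ∈ {a,b}* : w = w^R} is context-free (but not regular)
  • Can be shown non-regular with the regular pumping lemma
  • After pumping, the string is no longer symmetric

- {a^(2^n) : n ≥ 0} is NOT context-free
  • Requires the CFL pumping lemma to prove
  • Gaps between powers of 2 grow exponentially

The CFL pumping lemma is "stronger" in that it can prove non-membership
in the larger class of context-free languages.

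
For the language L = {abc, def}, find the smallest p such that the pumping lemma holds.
p = 4

For a finite language L, the pumping lemma holds vacuously if p > max|s| for s ∈ L.

The longest string in L = {abc, def} has length 3.
If p = 4, then no string s ∈ L has |s| ≥ p, so the condition is vacuously true.

The minimum pumping length is p = 4.

Why no smaller p works: for any p ≤ 3, the longest string s ∈ L has |s| = 3 ≥ p, so it would
have to be pumpable; but pumping up (i = 2, 3, ...) produces ever longer strings, which cannot all lie in the
finite language L. So the pumping property fails for every p ≤ 3.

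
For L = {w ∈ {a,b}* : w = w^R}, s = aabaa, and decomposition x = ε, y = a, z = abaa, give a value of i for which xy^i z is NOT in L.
i = 0

xy⁰z = ε · ε · abaa = abaa; abaa reversed is aaba ≠ abaa, so it is not a palindrome and is not in L.
(Other choices also work, e.g. i = 2, 3; only i = 1 is guaranteed to stay in L since xy¹z = s.)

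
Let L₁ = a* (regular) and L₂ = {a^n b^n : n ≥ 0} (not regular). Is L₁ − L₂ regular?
Yes — L₁ − L₂ is regular.

The only string of a* that lies in {a^n b^n} is ε, so L₁ − L₂ = a* − {ε} = a⁺ = aa*, which is regular.

Note that the bare facts "L₁ regular, L₂ non-regular" do not settle the question by themselves: the closure of regular languages under ∪, ∩, complement and difference applies only when BOTH operands are regular. With a non-regular operand the result can come out regular or non-regular depending on the specific languages, so one has to work out L₁ − L₂ for this particular pair, as above.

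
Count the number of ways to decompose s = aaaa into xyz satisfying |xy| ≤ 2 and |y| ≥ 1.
3

For s = 'aaaa' with pumping length p = 2:

Constraints: |xy| ≤ 2, |y| > 0

Valid decompositions (|xy| ≤ p, |y| ≥ 1):
  • x='', y='a', z='aaa'
  • x='a', y='a', z='aa'
  • x='', y='aa', z='aa'

Total count: 3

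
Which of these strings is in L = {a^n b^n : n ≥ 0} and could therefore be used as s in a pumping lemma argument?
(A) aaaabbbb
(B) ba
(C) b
(A) aaaabbbb

The pumping lemma is applied to a string s that lies in L, so first check membership of each option:
- (A) aaaabbbb = a^4 b^4 has equal counts (4 = 4), so it is in L ✓
- (B) ba has an a after a b, so it is not of the form a^n b^n and is not in L ✗
- (C) b has 0 a's and 1 b's; 0 ≠ 1, so it is not in L ✗

Only (A) aaaabbbb is in L, so it is the only candidate that could play the role of s.
(In a complete proof one picks s in terms of the pumping length p so that |s| ≥ p is guaranteed; a fixed string like aaaabbbb illustrates the shape of such an s.)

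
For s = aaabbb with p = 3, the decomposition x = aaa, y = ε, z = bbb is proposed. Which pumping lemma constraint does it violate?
Violated: |y| > 0

The decomposition x = aaa, y = ε, z = bbb for s = aaabbb with p = 3
violates the constraint: |y| > 0

|y| = 0, but the pumping lemma requires |y| > 0 (y must be non-empty).

Pumping lemma constraints:
1. xyz = s (decomposition is valid)
2. |xy| ≤ p
3. |y| > 0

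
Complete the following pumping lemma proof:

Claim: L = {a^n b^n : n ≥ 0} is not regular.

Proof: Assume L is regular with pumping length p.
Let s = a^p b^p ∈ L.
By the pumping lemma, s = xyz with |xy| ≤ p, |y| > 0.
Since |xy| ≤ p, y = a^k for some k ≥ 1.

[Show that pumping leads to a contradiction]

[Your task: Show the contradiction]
Consider xy²z = a^(p+k) b^p.

Since k ≥ 1, we have p + k > p.
So xy²z has more a's than b's: (p+k) a's vs p b's.
This means xy²z ∉ L because a^n b^n requires equal counts.

This contradicts the pumping lemma which states xy²z ∈ L.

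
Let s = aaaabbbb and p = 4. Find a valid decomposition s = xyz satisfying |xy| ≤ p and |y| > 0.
x = '', y = 'aaaa', z = 'bbbb'

For s = aaaabbbb and p = 4, one valid decomposition is:
- x = '' (length 0)
- y = 'aaaa' (length 4)
- z = 'bbbb' (length 4)

Verification:
- xyz = '' + 'aaaa' + 'bbbb' = aaaabbbb ✓
- |xy| = 4 ≤ 4 ✓
- |y| = 4 > 0 ✓

All pumping lemma constraints are satisfied.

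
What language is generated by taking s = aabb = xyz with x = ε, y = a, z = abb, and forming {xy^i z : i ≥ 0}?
{xy^i z : i ≥ 0} = {a^(i+1) b^2 : i ≥ 0} = {abb, aabb, aaabb, ...}

With x = ε, y = a, z = abb: Starting with aabb and pumping the first 'a' (z = abb keeps the second 'a'), we get strings with i+1 a's followed by 2 b's for i = 0, 1, 2, ...; note bb is not produced because z always contributes one a.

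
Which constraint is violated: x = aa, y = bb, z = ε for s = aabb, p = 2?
Violated: |xy| ≤ p

The decomposition x = aa, y = bb, z = ε for s = aabb with p = 2
violates the constraint: |xy| ≤ p

|xy| = |aabb| = 4 > 2 = p. The decomposition puts too many characters in xy.

Pumping lemma constraints:
1. xyz = s (decomposition is valid)
2. |xy| ≤ p
3. |y| > 0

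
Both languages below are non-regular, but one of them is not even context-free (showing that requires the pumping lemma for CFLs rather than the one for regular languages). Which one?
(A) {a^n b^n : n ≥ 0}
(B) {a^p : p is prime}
(B) {a^p : p is prime}

(B) {a^p : p is prime} requires the CFL pumping lemma.

- {a^n b^n : n ≥ 0} is context-free (but not regular)
  • Can be shown non-regular with the regular pumping lemma
  • After pumping, the number of a's and b's become unequal

- {a^p : p is prime} is NOT context-free
  • Requires the CFL pumping lemma to prove
  • The CFL pumping lemma also fails because prime gaps are unbounded

The CFL pumping lemma is "stronger" in that it can prove non-membership
in the larger class of context-free languages.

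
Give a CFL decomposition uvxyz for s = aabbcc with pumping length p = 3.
u='aa', v='b', x='b', y='c', z='c'

For s = aabbcc with pumping length p = 3:

One valid decomposition:
- u = 'aa'
- v = 'b'
- x = 'b'
- y = 'c'
- z = 'c'

Verification:
- uvxyz = 'aa' + 'b' + 'b' + 'c' + 'c' = aabbcc ✓
- |vxy| = |'bbc'| = 3 ≤ 3 ✓
- |vy| = |'bc'| = 2 > 0 ✓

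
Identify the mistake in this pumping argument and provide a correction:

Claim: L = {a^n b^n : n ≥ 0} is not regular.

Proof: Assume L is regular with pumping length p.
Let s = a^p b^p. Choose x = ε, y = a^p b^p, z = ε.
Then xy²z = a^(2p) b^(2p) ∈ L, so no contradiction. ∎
Error: The decomposition violates |xy| ≤ p. With y = a^p b^p, |xy| = |y| = 2p > p. (The proof also miscomputes xy²z, which would be a^p b^p a^p b^p rather than a^(2p) b^(2p), and it wrongly treats one harmless decomposition as settling the matter — the prover does not get to choose the decomposition.)

Correction: The pumping lemma requires |xy| ≤ p, and the argument must handle every decomposition satisfying |xy| ≤ p, |y| ≥ 1. Since s starts with p a's, any such y consists only of a's, say y = a^k with k ≥ 1. Then xy²z = a^(p+k) b^p has unequal numbers of a's and b's, so xy²z ∉ L — the required contradiction.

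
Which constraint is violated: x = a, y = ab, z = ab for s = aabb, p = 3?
Violated: xyz = s

The decomposition x = a, y = ab, z = ab for s = aabb with p = 3
violates the constraint: xyz = s

xyz = 'a' + 'ab' + 'ab' = 'aabab' ≠ 'aabb' = s. The decomposition doesn't reconstruct s.

Pumping lemma constraints:
1. xyz = s (decomposition is valid)
2. |xy| ≤ p
3. |y| > 0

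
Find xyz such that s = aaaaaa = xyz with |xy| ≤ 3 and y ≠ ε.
x = 'a', y = 'aa', z = 'aaa'

For s = aaaaaa and p = 3, one valid decomposition is:
- x = 'a' (length 1)
- y = 'aa' (length 2)
- z = 'aaa' (length 3)

Verification:
- xyz = 'a' + 'aa' + 'aaa' = aaaaaa ✓
- |xy| = 3 ≤ 3 ✓
- |y| = 2 > 0 ✓

All pumping lemma constraints are satisfied.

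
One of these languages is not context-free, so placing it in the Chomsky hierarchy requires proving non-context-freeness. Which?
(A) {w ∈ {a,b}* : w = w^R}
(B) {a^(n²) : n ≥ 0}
(B) {a^(n²) : n ≥ 0}

(B) {a^(n²) : n ≥ 0} requires the CFL pumping lemma.

- {w ∈ {a,b}* : w = w^R} is context-free (but not regular)
  • Can be shown non-regular with the regular pumping lemma
  • After pumping, the string is no longer symmetric

- {a^(n²) : n ≥ 0} is NOT context-free
  • Requires the CFL pumping lemma to prove
  • Gaps between squares grow unboundedly

The CFL pumping lemma is "stronger" in that it can prove non-membership
in the larger class of context-free languages.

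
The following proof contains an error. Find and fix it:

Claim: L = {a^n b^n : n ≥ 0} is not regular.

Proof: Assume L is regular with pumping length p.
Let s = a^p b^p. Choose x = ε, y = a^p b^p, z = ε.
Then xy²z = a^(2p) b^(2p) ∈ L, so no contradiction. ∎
Error: The decomposition violates |xy| ≤ p. With y = a^p b^p, |xy| = |y| = 2p > p. (The proof also miscomputes xy²z, which would be a^p b^p a^p b^p rather than a^(2p) b^(2p), and it wrongly treats one harmless decomposition as settling the matter — the prover does not get to choose the decomposition.)

Correction: The pumping lemma requires |xy| ≤ p, and the argument must handle every decomposition satisfying |xy| ≤ p, |y| ≥ 1. Since s starts with p a's, any such y consists only of a's, say y = a^k with k ≥ 1. Then xy²z = a^(p+k) b^p has unequal numbers of a's and b's, so xy²z ∉ L — the required contradiction.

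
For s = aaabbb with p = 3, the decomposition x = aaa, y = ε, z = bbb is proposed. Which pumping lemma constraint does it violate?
Violated: |y| > 0

The decomposition x = aaa, y = ε, z = bbb for s = aaabbb with p = 3
violates the constraint: |y| > 0

|y| = 0, but the pumping lemma requires |y| > 0 (y must be non-empty).

Pumping lemma constraints:
1. xyz = s (decomposition is valid)
2. |xy| ≤ p
3. |y| > 0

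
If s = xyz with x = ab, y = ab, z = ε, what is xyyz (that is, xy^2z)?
ababab

Given x = 'ab', y = 'ab', z = '' and i = 2:

xy^2z = x + y·y·...·y (2 times) + z
       = 'ab' + 'ab'^2 + ''
       = 'ab' + 'abab' + ''
       = 'ababab'

The pumped string is 'ababab' with length 6.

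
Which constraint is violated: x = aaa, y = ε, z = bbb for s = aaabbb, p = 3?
Violated: |y| > 0

The decomposition x = aaa, y = ε, z = bbb for s = aaabbb with p = 3
violates the constraint: |y| > 0

|y| = 0, but the pumping lemma requires |y| > 0 (y must be non-empty).

Pumping lemma constraints:
1. xyz = s (decomposition is valid)
2. |xy| ≤ p
3. |y| > 0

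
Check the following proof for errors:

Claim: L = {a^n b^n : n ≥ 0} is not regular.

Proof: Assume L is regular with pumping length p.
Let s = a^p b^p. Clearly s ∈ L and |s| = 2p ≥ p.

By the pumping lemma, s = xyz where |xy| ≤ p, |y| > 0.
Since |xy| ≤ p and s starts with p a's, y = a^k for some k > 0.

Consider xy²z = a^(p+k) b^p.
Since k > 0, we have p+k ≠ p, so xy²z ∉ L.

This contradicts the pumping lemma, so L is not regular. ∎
The proof is correct.

This proof is valid because:
1. The string s = a^p b^p is correctly in L
2. The decomposition analysis is correct: y must consist only of a's
3. The contradiction is valid: pumping increases a's but not b's
4. The conclusion follows logically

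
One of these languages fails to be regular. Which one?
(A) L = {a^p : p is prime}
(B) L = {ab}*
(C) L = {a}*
(A) {a^p : p is prime}

(A) L = {a^p : p is prime} is NOT regular.

The pumping lemma can be used to prove this:
After pumping, the length becomes composite

The other languages are regular because they can be recognized by finite automata.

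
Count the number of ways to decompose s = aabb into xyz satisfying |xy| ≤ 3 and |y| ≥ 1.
6

For s = 'aabb' with pumping length p = 3:

Constraints: |xy| ≤ 3, |y| > 0

Valid decompositions (|xy| ≤ p, |y| ≥ 1):
  • x='', y='a', z='abb'
  • x='a', y='a', z='bb'
  • x='', y='aa', z='bb'
  • x='aa', y='b', z='b'
  • x='a', y='ab', z='b'
  • x='', y='aab', z='b'

Total count: 6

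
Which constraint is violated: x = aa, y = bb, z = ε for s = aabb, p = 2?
Violated: |xy| ≤ p

The decomposition x = aa, y = bb, z = ε for s = aabb with p = 2
violates the constraint: |xy| ≤ p

|xy| = |aabb| = 4 > 2 = p. The decomposition puts too many characters in xy.

Pumping lemma constraints:
1. xyz = s (decomposition is valid)
2. |xy| ≤ p
3. |y| > 0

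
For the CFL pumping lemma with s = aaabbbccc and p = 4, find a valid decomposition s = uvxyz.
u='aa', v='a', x='bb', y='b', z='ccc'

For s = aaabbbccc with pumping length p = 4:

One valid decomposition:
- u = 'aa'
- v = 'a'
- x = 'bb'
- y = 'b'
- z = 'ccc'

Verification:
- uvxyz = 'aa' + 'a' + 'bb' + 'b' + 'ccc' = aaabbbccc ✓
- |vxy| = |'abbb'| = 4 ≤ 4 ✓
- |vy| = |'ab'| = 2 > 0 ✓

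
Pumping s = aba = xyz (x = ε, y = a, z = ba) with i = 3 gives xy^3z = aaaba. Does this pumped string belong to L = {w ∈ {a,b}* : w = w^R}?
No

xy³z = ε · aaa · ba = aaaba.
aaaba reversed is abaaa ≠ aaaba, so it is not a palindrome and is not in L.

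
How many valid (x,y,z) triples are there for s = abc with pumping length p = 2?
3

For s = 'abc' with pumping length p = 2:

Constraints: |xy| ≤ 2, |y| > 0

Valid decompositions (|xy| ≤ p, |y| ≥ 1):
  • x='', y='a', z='bc'
  • x='a', y='b', z='c'
  • x='', y='ab', z='c'

Total count: 3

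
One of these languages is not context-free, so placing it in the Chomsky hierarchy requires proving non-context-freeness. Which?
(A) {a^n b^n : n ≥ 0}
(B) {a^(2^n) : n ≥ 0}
(B) {a^(2^n) : n ≥ 0}

(B) {a^(2^n) : n ≥ 0} requires the CFL pumping lemma.

- {a^n b^n : n ≥ 0} is context-free (but not regular)
  • Can be shown non-regular with the regular pumping lemma
  • After pumping, the number of a's and b's become unequal

- {a^(2^n) : n ≥ 0} is NOT context-free
  • Requires the CFL pumping lemma to prove
  • Gaps between powers of 2 grow exponentially

The CFL pumping lemma is "stronger" in that it can prove non-membership
in the larger class of context-free languages.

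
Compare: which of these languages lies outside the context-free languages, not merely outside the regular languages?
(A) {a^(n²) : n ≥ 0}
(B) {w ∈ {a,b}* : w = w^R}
(A) {a^(n²) : n ≥ 0}

(A) {a^(n²) : n ≥ 0} requires the CFL pumping lemma.

- {w ∈ {a,b}* : w = w^R} is context-free (but not regular)
  • Can be shown non-regular with the regular pumping lemma
  • After pumping, the string is no longer symmetric

- {a^(n²) : n ≥ 0} is NOT context-free
  • Requires the CFL pumping lemma to prove
  • Gaps between squares grow unboundedly

The CFL pumping lemma is "stronger" in that it can prove non-membership
in the larger class of context-free languages.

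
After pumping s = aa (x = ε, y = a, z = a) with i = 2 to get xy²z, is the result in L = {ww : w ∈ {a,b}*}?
No

xy²z = ε · aa · a = aaa.
aaa has odd length 3, so it cannot be written as ww and is not in L.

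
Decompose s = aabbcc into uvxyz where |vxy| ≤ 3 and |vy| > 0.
u='aa', v='b', x='b', y='c', z='c'

For s = aabbcc with pumping length p = 3:

One valid decomposition:
- u = 'aa'
- v = 'b'
- x = 'b'
- y = 'c'
- z = 'c'

Verification:
- uvxyz = 'aa' + 'b' + 'b' + 'c' + 'c' = aabbcc ✓
- |vxy| = |'bbc'| = 3 ≤ 3 ✓
- |vy| = |'bc'| = 2 > 0 ✓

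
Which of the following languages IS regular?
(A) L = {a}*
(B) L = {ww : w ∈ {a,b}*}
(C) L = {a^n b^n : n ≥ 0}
(A) {a}*

(A) L = {a}* is regular.

This can be recognized by a finite automaton (DFA/NFA).
Regular expressions like {a}* define regular languages.

The other choices are not regular:
- {a^n b^n : n ≥ 0}: After pumping, the number of a's and b's become unequal
- {ww : w ∈ {a,b}*}: After pumping, the two halves no longer match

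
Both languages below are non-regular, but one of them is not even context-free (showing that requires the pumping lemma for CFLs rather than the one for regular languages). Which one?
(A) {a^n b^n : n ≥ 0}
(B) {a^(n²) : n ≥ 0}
(B) {a^(n²) : n ≥ 0}

(B) {a^(n²) : n ≥ 0} requires the CFL pumping lemma.

- {a^n b^n : n ≥ 0} is context-free (but not regular)
  • Can be shown non-regular with the regular pumping lemma
  • After pumping, the number of a's and b's become unequal

- {a^(n²) : n ≥ 0} is NOT context-free
  • Requires the CFL pumping lemma to prove
  • Gaps between squares grow unboundedly

The CFL pumping lemma is "stronger" in that it can prove non-membership
in the larger class of context-free languages.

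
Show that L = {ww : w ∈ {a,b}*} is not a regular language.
Assume for contradiction that L is regular, and let p ≥ 1 be the pumping length given by the pumping lemma.
Choose s = a^p b a^p b. Then s ∈ L (take w = a^p b) and |s| = 2p + 2 ≥ p.
By the pumping lemma, s = xyz for some x, y, z with |xy| ≤ p, |y| ≥ 1, and xy^i z ∈ L for every i ≥ 0.
Since |xy| ≤ p and the first p symbols of s are all a's, y = a^k for some k with 1 ≤ k ≤ p.

Take i = 2: t = xy²z = a^(p + k) b a^p b.
Suppose t = uu for some string u. The string t contains exactly two b's and ends in b, so u contains exactly one b and ends in b; hence u = a^j b for some j, and uu = a^j b a^j b. Comparing with t = a^(p + k) b a^p b forces j = p + k (first block) and j = p (second block), which is impossible since k ≥ 1. So t ∉ L.

This contradicts the pumping lemma, which requires xy^i z ∈ L for all i ≥ 0.
Hence L = {ww : w ∈ {a,b}*} is not regular. ∎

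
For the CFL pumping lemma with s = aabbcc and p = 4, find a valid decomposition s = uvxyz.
u='a', v='a', x='bb', y='c', z='c'

For s = aabbcc with pumping length p = 4:

One valid decomposition:
- u = 'a'
- v = 'a'
- x = 'bb'
- y = 'c'
- z = 'c'

Verification:
- uvxyz = 'a' + 'a' + 'bb' + 'c' + 'c' = aabbcc ✓
- |vxy| = |'abbc'| = 4 ≤ 4 ✓
- |vy| = |'ac'| = 2 > 0 ✓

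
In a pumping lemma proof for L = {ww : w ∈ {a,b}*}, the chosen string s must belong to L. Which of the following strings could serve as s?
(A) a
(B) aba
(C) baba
(C) baba

The pumping lemma is applied to a string s that lies in L, so first check membership of each option:
- (A) a has odd length 1, so it cannot be written as ww and is not in L ✗
- (B) aba has odd length 3, so it cannot be written as ww and is not in L ✗
- (C) baba splits into halves ba · ba, which are equal, so it is in L (w = ba) ✓

Only (C) baba is in L, so it is the only candidate that could play the role of s.
(In a complete proof one picks s in terms of the pumping length p so that |s| ≥ p is guaranteed; a fixed string like baba illustrates the shape of such an s.)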